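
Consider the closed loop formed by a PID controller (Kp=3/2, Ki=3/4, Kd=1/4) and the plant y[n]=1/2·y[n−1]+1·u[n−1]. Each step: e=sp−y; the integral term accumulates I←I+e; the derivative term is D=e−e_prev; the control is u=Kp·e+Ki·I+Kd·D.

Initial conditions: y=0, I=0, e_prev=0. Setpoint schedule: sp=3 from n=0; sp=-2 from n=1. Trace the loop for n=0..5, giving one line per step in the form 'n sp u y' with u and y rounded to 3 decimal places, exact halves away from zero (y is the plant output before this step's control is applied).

0 3 7.500 0.000
1 -2 -22.250 7.500
2 -2 38.750 -18.500
3 -2 -75.375 29.500
4 -2 138.313 -60.625
5 -2 -261.813 108.000

(exact arithmetic carried between steps; '≈' marks a value shown rounded to 6 d.p. or computed from one; I and e_prev carry over from the previous line; the table rounds u and y to 3 d.p., halves away from zero)
n=0: y=0, sp=3, e=sp−y=3; I=3, D=e−e_prev=3; u=3/2·3+3/4·3+1/4·3=7.5; next y=1/2·0+1·7.5=7.5
n=1: y=7.5, sp=-2, e=sp−y=-9.5; I=-6.5, D=e−e_prev=-12.5; u=3/2·(-9.5)+3/4·(-6.5)+1/4·(-12.5)=-22.25; next y=1/2·7.5+1·(-22.25)=-18.5
n=2: y=-18.5, sp=-2, e=sp−y=16.5; I=10, D=e−e_prev=26; u=3/2·16.5+3/4·10+1/4·26=38.75; next y=1/2·(-18.5)+1·38.75=29.5
n=3: y=29.5, sp=-2, e=sp−y=-31.5; I=-21.5, D=e−e_prev=-48; u=3/2·(-31.5)+3/4·(-21.5)+1/4·(-48)=-75.375; next y=1/2·29.5+1·(-75.375)=-60.625
n=4: y=-60.625, sp=-2, e=sp−y=58.625; I=37.125, D=e−e_prev=90.125; u=3/2·58.625+3/4·37.125+1/4·90.125=138.3125; next y=1/2·(-60.625)+1·138.3125=108
n=5: y=108, sp=-2, e=sp−y=-110; I=-72.875, D=e−e_prev=-168.625; u=3/2·(-110)+3/4·(-72.875)+1/4·(-168.625)=-261.8125; next y=1/2·108+1·(-261.8125)=-207.8125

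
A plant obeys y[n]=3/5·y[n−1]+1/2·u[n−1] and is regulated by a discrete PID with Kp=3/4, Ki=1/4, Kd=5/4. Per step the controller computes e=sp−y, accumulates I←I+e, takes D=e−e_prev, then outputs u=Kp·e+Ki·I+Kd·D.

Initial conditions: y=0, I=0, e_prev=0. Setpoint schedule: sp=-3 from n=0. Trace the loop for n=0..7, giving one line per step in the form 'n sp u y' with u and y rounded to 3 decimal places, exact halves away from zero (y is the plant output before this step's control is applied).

(exact arithmetic carried between steps; '≈' marks a value shown rounded to 6 d.p. or computed from one; I and e_prev carry over from the previous line; the table rounds u and y to 3 d.p., halves away from zero)
n=0: y=0, sp=-3, e=sp−y=-3; I=-3, D=e−e_prev=-3; u=3/4·(-3)+1/4·(-3)+5/4·(-3)=-6.75; next y=3/5·0+1/2·(-6.75)=-3.375
n=1: y=-3.375, sp=-3, e=sp−y=0.375; I=-2.625, D=e−e_prev=3.375; u=3/4·0.375+1/4·(-2.625)+5/4·3.375=3.84375; next y=3/5·(-3.375)+1/2·3.84375=-0.103125
n=2: y=-0.103125, sp=-3, e=sp−y=-2.896875; I=-5.521875, D=e−e_prev=-3.271875; u=3/4·(-2.896875)+1/4·(-5.521875)+5/4·(-3.271875)≈-7.642969; next y=3/5·(-0.103125)+1/2·(-7.642969)≈-3.883359
n=3: y≈-3.883359, sp=-3, e=sp−y≈0.883359; I≈-4.638516, D=e−e_prev≈3.780234; u=3/4·0.883359+1/4·(-4.638516)+5/4·3.780234≈4.228184; next y=3/5·(-3.883359)+1/2·4.228184≈-0.215924
n=4: y≈-0.215924, sp=-3, e=sp−y≈-2.784076; I≈-7.422592, D=e−e_prev≈-3.667436; u=3/4·(-2.784076)+1/4·(-7.422592)+5/4·(-3.667436)≈-8.528000; next y=3/5·(-0.215924)+1/2·(-8.528000)≈-4.393554
n=5: y≈-4.393554, sp=-3, e=sp−y≈1.393554; I≈-6.029038, D=e−e_prev≈4.177630; u=3/4·1.393554+1/4·(-6.029038)+5/4·4.177630≈4.759944; next y=3/5·(-4.393554)+1/2·4.759944≈-0.256160
n=6: y≈-0.256160, sp=-3, e=sp−y≈-2.743840; I≈-8.772877, D=e−e_prev≈-4.137394; u=3/4·(-2.743840)+1/4·(-8.772877)+5/4·(-4.137394)≈-9.422841; next y=3/5·(-0.256160)+1/2·(-9.422841)≈-4.865117
n=7: y≈-4.865117, sp=-3, e=sp−y≈1.865117; I≈-6.907761, D=e−e_prev≈4.608956; u=3/4·1.865117+1/4·(-6.907761)+5/4·4.608956≈5.433093; next y=3/5·(-4.865117)+1/2·5.433093≈-0.202524

0 -3 -6.750 0.000
1 -3 3.844 -3.375
2 -3 -7.643 -0.103
3 -3 4.228 -3.883
4 -3 -8.528 -0.216
5 -3 4.760 -4.394
6 -3 -9.423 -0.256
7 -3 5.433 -4.865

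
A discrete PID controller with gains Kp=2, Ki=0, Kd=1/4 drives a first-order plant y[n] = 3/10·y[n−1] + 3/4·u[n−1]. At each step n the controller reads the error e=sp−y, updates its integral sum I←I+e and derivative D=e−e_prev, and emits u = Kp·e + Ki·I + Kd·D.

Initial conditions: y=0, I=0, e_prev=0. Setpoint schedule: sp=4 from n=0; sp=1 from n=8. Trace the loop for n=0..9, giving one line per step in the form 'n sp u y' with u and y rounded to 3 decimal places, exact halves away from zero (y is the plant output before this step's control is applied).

0 4 9.000 0.000
1 4 -7.188 6.750
2 4 17.260 -3.366
3 4 -19.696 11.935
4 4 36.165 -11.191
5 4 -48.271 23.766
6 4 79.358 -29.074
7 4 -113.559 50.796
8 1 171.293 -69.931
9 1 -257.337 107.491

(exact arithmetic carried between steps; '≈' marks a value shown rounded to 6 d.p. or computed from one; I and e_prev carry over from the previous line; the table rounds u and y to 3 d.p., halves away from zero)
n=0: y=0, sp=4, e=sp−y=4; I=4, D=e−e_prev=4; u=2·4+0·4+1/4·4=9; next y=3/10·0+3/4·9=6.75
n=1: y=6.75, sp=4, e=sp−y=-2.75; I=1.25, D=e−e_prev=-6.75; u=2·(-2.75)+0·1.25+1/4·(-6.75)=-7.1875; next y=3/10·6.75+3/4·(-7.1875)=-3.365625
n=2: y=-3.365625, sp=4, e=sp−y=7.365625; I=8.615625, D=e−e_prev=10.115625; u=2·7.365625+0·8.615625+1/4·10.115625≈17.260156; next y=3/10·(-3.365625)+3/4·17.260156≈11.935430
n=3: y≈11.935430, sp=4, e=sp−y≈-7.935430; I≈0.680195, D=e−e_prev≈-15.301055; u=2·(-7.935430)+0·0.680195+1/4·(-15.301055)≈-19.696123; next y=3/10·11.935430+3/4·(-19.696123)≈-11.191463
n=4: y≈-11.191463, sp=4, e=sp−y≈15.191463; I≈15.871659, D=e−e_prev≈23.126893; u=2·15.191463+0·15.871659+1/4·23.126893≈36.164650; next y=3/10·(-11.191463)+3/4·36.164650≈23.766049
n=5: y≈23.766049, sp=4, e=sp−y≈-19.766049; I≈-3.894390, D=e−e_prev≈-34.957512; u=2·(-19.766049)+0·(-3.894390)+1/4·(-34.957512)≈-48.271475; next y=3/10·23.766049+3/4·(-48.271475)≈-29.073792
n=6: y≈-29.073792, sp=4, e=sp−y≈33.073792; I≈29.179402, D=e−e_prev≈52.839840; u=2·33.073792+0·29.179402+1/4·52.839840≈79.357543; next y=3/10·(-29.073792)+3/4·79.357543≈50.796020
n=7: y≈50.796020, sp=4, e=sp−y≈-46.796020; I≈-17.616618, D=e−e_prev≈-79.869812; u=2·(-46.796020)+0·(-17.616618)+1/4·(-79.869812)≈-113.559493; next y=3/10·50.796020+3/4·(-113.559493)≈-69.930814
n=8: y≈-69.930814, sp=1, e=sp−y≈70.930814; I≈53.314196, D=e−e_prev≈117.726834; u=2·70.930814+0·53.314196+1/4·117.726834≈171.293336; next y=3/10·(-69.930814)+3/4·171.293336≈107.490758
n=9: y≈107.490758, sp=1, e=sp−y≈-106.490758; I≈-53.176562, D=e−e_prev≈-177.421572; u=2·(-106.490758)+0·(-53.176562)+1/4·(-177.421572)≈-257.336909; next y=3/10·107.490758+3/4·(-257.336909)≈-160.755454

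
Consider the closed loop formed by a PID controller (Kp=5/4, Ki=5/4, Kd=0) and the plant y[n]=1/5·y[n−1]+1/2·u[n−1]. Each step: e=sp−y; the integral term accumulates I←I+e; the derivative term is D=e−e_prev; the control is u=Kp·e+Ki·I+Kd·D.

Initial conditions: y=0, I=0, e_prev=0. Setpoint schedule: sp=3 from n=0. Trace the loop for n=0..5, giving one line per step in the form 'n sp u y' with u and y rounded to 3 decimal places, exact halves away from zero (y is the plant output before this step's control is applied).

0 3 7.500 0.000
1 3 1.875 3.750
2 3 6.094 1.688
3 3 3.492 3.384
4 3 5.415 2.423
5 3 4.213 3.192

(exact arithmetic carried between steps; '≈' marks a value shown rounded to 6 d.p. or computed from one; I and e_prev carry over from the previous line; the table rounds u and y to 3 d.p., halves away from zero)
n=0: y=0, sp=3, e=sp−y=3; I=3, D=e−e_prev=3; u=5/4·3+5/4·3+0·3=7.5; next y=1/5·0+1/2·7.5=3.75
n=1: y=3.75, sp=3, e=sp−y=-0.75; I=2.25, D=e−e_prev=-3.75; u=5/4·(-0.75)+5/4·2.25+0·(-3.75)=1.875; next y=1/5·3.75+1/2·1.875=1.6875
n=2: y=1.6875, sp=3, e=sp−y=1.3125; I=3.5625, D=e−e_prev=2.0625; u=5/4·1.3125+5/4·3.5625+0·2.0625=6.09375; next y=1/5·1.6875+1/2·6.09375=3.384375
n=3: y=3.384375, sp=3, e=sp−y=-0.384375; I=3.178125, D=e−e_prev=-1.696875; u=5/4·(-0.384375)+5/4·3.178125+0·(-1.696875)≈3.492188; next y=1/5·3.384375+1/2·3.492188≈2.422969
n=4: y≈2.422969, sp=3, e=sp−y≈0.577031; I≈3.755156, D=e−e_prev≈0.961406; u=5/4·0.577031+5/4·3.755156+0·0.961406≈5.415234; next y=1/5·2.422969+1/2·5.415234≈3.192211
n=5: y≈3.192211, sp=3, e=sp−y≈-0.192211; I≈3.562945, D=e−e_prev≈-0.769242; u=5/4·(-0.192211)+5/4·3.562945+0·(-0.769242)≈4.213418; next y=1/5·3.192211+1/2·4.213418≈2.745151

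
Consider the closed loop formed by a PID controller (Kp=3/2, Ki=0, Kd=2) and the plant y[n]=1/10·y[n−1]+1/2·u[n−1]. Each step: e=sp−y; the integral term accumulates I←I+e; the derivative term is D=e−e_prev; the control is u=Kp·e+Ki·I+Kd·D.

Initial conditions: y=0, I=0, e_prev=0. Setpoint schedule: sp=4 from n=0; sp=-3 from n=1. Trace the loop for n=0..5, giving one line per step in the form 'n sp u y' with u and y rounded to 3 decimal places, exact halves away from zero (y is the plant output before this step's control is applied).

(exact arithmetic carried between steps; '≈' marks a value shown rounded to 6 d.p. or computed from one; I and e_prev carry over from the previous line; the table rounds u and y to 3 d.p., halves away from zero)
n=0: y=0, sp=4, e=sp−y=4; I=4, D=e−e_prev=4; u=3/2·4+0·4+2·4=14; next y=1/10·0+1/2·14=7
n=1: y=7, sp=-3, e=sp−y=-10; I=-6, D=e−e_prev=-14; u=3/2·(-10)+0·(-6)+2·(-14)=-43; next y=1/10·7+1/2·(-43)=-20.8
n=2: y=-20.8, sp=-3, e=sp−y=17.8; I=11.8, D=e−e_prev=27.8; u=3/2·17.8+0·11.8+2·27.8=82.3; next y=1/10·(-20.8)+1/2·82.3=39.07
n=3: y=39.07, sp=-3, e=sp−y=-42.07; I=-30.27, D=e−e_prev=-59.87; u=3/2·(-42.07)+0·(-30.27)+2·(-59.87)=-182.845; next y=1/10·39.07+1/2·(-182.845)=-87.5155
n=4: y=-87.5155, sp=-3, e=sp−y=84.5155; I=54.2455, D=e−e_prev=126.5855; u=3/2·84.5155+0·54.2455+2·126.5855=379.94425; next y=1/10·(-87.5155)+1/2·379.94425=181.220575
n=5: y=181.220575, sp=-3, e=sp−y=-184.220575; I=-129.975075, D=e−e_prev=-268.736075; u=3/2·(-184.220575)+0·(-129.975075)+2·(-268.736075)≈-813.803013; next y=1/10·181.220575+1/2·(-813.803013)≈-388.779449

0 4 14.000 0.000
1 -3 -43.000 7.000
2 -3 82.300 -20.800
3 -3 -182.845 39.070
4 -3 379.944 -87.516
5 -3 -813.803 181.221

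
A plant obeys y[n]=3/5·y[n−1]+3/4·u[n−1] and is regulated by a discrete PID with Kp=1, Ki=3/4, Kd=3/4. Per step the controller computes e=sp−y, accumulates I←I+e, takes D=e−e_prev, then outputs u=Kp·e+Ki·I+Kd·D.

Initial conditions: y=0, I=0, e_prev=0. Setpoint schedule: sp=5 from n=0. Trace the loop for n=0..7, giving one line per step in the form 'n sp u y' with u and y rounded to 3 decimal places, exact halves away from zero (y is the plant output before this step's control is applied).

0 5 12.500 0.000
1 5 -10.938 9.375
2 5 22.695 -2.578
3 5 -25.718 15.475
4 5 43.661 -10.004
5 5 -56.063 26.744
6 5 87.052 -26.001
7 5 -118.479 49.688

(exact arithmetic carried between steps; '≈' marks a value shown rounded to 6 d.p. or computed from one; I and e_prev carry over from the previous line; the table rounds u and y to 3 d.p., halves away from zero)
n=0: y=0, sp=5, e=sp−y=5; I=5, D=e−e_prev=5; u=1·5+3/4·5+3/4·5=12.5; next y=3/5·0+3/4·12.5=9.375
n=1: y=9.375, sp=5, e=sp−y=-4.375; I=0.625, D=e−e_prev=-9.375; u=1·(-4.375)+3/4·0.625+3/4·(-9.375)=-10.9375; next y=3/5·9.375+3/4·(-10.9375)=-2.578125
n=2: y=-2.578125, sp=5, e=sp−y=7.578125; I=8.203125, D=e−e_prev=11.953125; u=1·7.578125+3/4·8.203125+3/4·11.953125≈22.695313; next y=3/5·(-2.578125)+3/4·22.695313≈15.474609
n=3: y≈15.474609, sp=5, e=sp−y≈-10.474609; I≈-2.271484, D=e−e_prev≈-18.052734; u=1·(-10.474609)+3/4·(-2.271484)+3/4·(-18.052734)≈-25.717773; next y=3/5·15.474609+3/4·(-25.717773)≈-10.003564
n=4: y≈-10.003564, sp=5, e=sp−y≈15.003564; I≈12.732080, D=e−e_prev≈25.478174; u=1·15.003564+3/4·12.732080+3/4·25.478174≈43.661255; next y=3/5·(-10.003564)+3/4·43.661255≈26.743802
n=5: y≈26.743802, sp=5, e=sp−y≈-21.743802; I≈-9.011722, D=e−e_prev≈-36.747367; u=1·(-21.743802)+3/4·(-9.011722)+3/4·(-36.747367)≈-56.063120; next y=3/5·26.743802+3/4·(-56.063120)≈-26.001058
n=6: y≈-26.001058, sp=5, e=sp−y≈31.001058; I≈21.989336, D=e−e_prev≈52.744861; u=1·31.001058+3/4·21.989336+3/4·52.744861≈87.051705; next y=3/5·(-26.001058)+3/4·87.051705≈49.688144
n=7: y≈49.688144, sp=5, e=sp−y≈-44.688144; I≈-22.698808, D=e−e_prev≈-75.689202; u=1·(-44.688144)+3/4·(-22.698808)+3/4·(-75.689202)≈-118.479152; next y=3/5·49.688144+3/4·(-118.479152)≈-59.046478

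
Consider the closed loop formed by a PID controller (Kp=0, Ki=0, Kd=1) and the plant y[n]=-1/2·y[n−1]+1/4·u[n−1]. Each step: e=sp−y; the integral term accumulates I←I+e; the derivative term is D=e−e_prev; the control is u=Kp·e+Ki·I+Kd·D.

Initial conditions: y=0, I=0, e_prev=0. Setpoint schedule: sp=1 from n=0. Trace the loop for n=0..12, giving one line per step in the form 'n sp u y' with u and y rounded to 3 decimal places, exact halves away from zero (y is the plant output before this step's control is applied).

0 1 1.000 0.000
1 1 -0.250 0.250
2 1 0.438 -0.188
3 1 -0.391 0.203
4 1 0.402 -0.199
5 1 -0.399 0.200
6 1 0.400 -0.200
7 1 -0.400 0.200
8 1 0.400 -0.200
9 1 -0.400 0.200
10 1 0.400 -0.200
11 1 -0.400 0.200
12 1 0.400 -0.200

(exact arithmetic carried between steps; '≈' marks a value shown rounded to 6 d.p. or computed from one; I and e_prev carry over from the previous line; the table rounds u and y to 3 d.p., halves away from zero)
n=0: y=0, sp=1, e=sp−y=1; I=1, D=e−e_prev=1; u=0·1+0·1+1·1=1; next y=-1/2·0+1/4·1=0.25
n=1: y=0.25, sp=1, e=sp−y=0.75; I=1.75, D=e−e_prev=-0.25; u=0·0.75+0·1.75+1·(-0.25)=-0.25; next y=-1/2·0.25+1/4·(-0.25)=-0.1875
n=2: y=-0.1875, sp=1, e=sp−y=1.1875; I=2.9375, D=e−e_prev=0.4375; u=0·1.1875+0·2.9375+1·0.4375=0.4375; next y=-1/2·(-0.1875)+1/4·0.4375=0.203125
n=3: y=0.203125, sp=1, e=sp−y=0.796875; I=3.734375, D=e−e_prev=-0.390625; u=0·0.796875+0·3.734375+1·(-0.390625)=-0.390625; next y=-1/2·0.203125+1/4·(-0.390625)≈-0.199219
n=4: y≈-0.199219, sp=1, e=sp−y≈1.199219; I≈4.933594, D=e−e_prev≈0.402344; u=0·1.199219+0·4.933594+1·0.402344≈0.402344; next y=-1/2·(-0.199219)+1/4·0.402344≈0.200195
n=5: y≈0.200195, sp=1, e=sp−y≈0.799805; I≈5.733398, D=e−e_prev≈-0.399414; u=0·0.799805+0·5.733398+1·(-0.399414)≈-0.399414; next y=-1/2·0.200195+1/4·(-0.399414)≈-0.199951
n=6: y≈-0.199951, sp=1, e=sp−y≈1.199951; I≈6.933350, D=e−e_prev≈0.400146; u=0·1.199951+0·6.933350+1·0.400146≈0.400146; next y=-1/2·(-0.199951)+1/4·0.400146≈0.200012
n=7: y≈0.200012, sp=1, e=sp−y≈0.799988; I≈7.733337, D=e−e_prev≈-0.399963; u=0·0.799988+0·7.733337+1·(-0.399963)≈-0.399963; next y=-1/2·0.200012+1/4·(-0.399963)≈-0.199997
n=8: y≈-0.199997, sp=1, e=sp−y≈1.199997; I≈8.933334, D=e−e_prev≈0.400009; u=0·1.199997+0·8.933334+1·0.400009≈0.400009; next y=-1/2·(-0.199997)+1/4·0.400009≈0.200001
n=9: y≈0.200001, sp=1, e=sp−y≈0.799999; I≈9.733334, D=e−e_prev≈-0.399998; u=0·0.799999+0·9.733334+1·(-0.399998)≈-0.399998; next y=-1/2·0.200001+1/4·(-0.399998)≈-0.200000
n=10: y≈-0.200000, sp=1, e=sp−y≈1.200000; I≈10.933333, D=e−e_prev≈0.400001; u=0·1.200000+0·10.933333+1·0.400001≈0.400001; next y=-1/2·(-0.200000)+1/4·0.400001≈0.200000
n=11: y≈0.200000, sp=1, e=sp−y≈0.800000; I≈11.733333, D=e−e_prev≈-0.400000; u=0·0.800000+0·11.733333+1·(-0.400000)≈-0.400000; next y=-1/2·0.200000+1/4·(-0.400000)≈-0.200000
n=12: y≈-0.200000, sp=1, e=sp−y≈1.200000; I≈12.933333, D=e−e_prev≈0.400000; u=0·1.200000+0·12.933333+1·0.400000≈0.400000; next y=-1/2·(-0.200000)+1/4·0.400000≈0.200000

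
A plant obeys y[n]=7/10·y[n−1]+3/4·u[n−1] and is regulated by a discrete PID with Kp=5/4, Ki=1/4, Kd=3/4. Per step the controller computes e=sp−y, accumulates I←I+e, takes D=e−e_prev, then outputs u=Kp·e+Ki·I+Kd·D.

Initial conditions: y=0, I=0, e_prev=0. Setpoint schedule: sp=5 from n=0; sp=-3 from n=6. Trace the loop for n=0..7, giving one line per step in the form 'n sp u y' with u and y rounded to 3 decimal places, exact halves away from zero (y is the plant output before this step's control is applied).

(exact arithmetic carried between steps; '≈' marks a value shown rounded to 6 d.p. or computed from one; I and e_prev carry over from the previous line; the table rounds u and y to 3 d.p., halves away from zero)
n=0: y=0, sp=5, e=sp−y=5; I=5, D=e−e_prev=5; u=5/4·5+1/4·5+3/4·5=11.25; next y=7/10·0+3/4·11.25=8.4375
n=1: y=8.4375, sp=5, e=sp−y=-3.4375; I=1.5625, D=e−e_prev=-8.4375; u=5/4·(-3.4375)+1/4·1.5625+3/4·(-8.4375)=-10.234375; next y=7/10·8.4375+3/4·(-10.234375)≈-1.769531
n=2: y≈-1.769531, sp=5, e=sp−y≈6.769531; I≈8.332031, D=e−e_prev≈10.207031; u=5/4·6.769531+1/4·8.332031+3/4·10.207031≈18.200195; next y=7/10·(-1.769531)+3/4·18.200195≈12.411475
n=3: y≈12.411475, sp=5, e=sp−y≈-7.411475; I≈0.920557, D=e−e_prev≈-14.181006; u=5/4·(-7.411475)+1/4·0.920557+3/4·(-14.181006)≈-19.669958; next y=7/10·12.411475+3/4·(-19.669958)≈-6.064437
n=4: y≈-6.064437, sp=5, e=sp−y≈11.064437; I≈11.984993, D=e−e_prev≈18.475911; u=5/4·11.064437+1/4·11.984993+3/4·18.475911≈30.683728; next y=7/10·(-6.064437)+3/4·30.683728≈18.767690
n=5: y≈18.767690, sp=5, e=sp−y≈-13.767690; I≈-1.782697, D=e−e_prev≈-24.832127; u=5/4·(-13.767690)+1/4·(-1.782697)+3/4·(-24.832127)≈-36.279382; next y=7/10·18.767690+3/4·(-36.279382)≈-14.072153
n=6: y≈-14.072153, sp=-3, e=sp−y≈11.072153; I≈9.289457, D=e−e_prev≈24.839843; u=5/4·11.072153+1/4·9.289457+3/4·24.839843≈34.792438; next y=7/10·(-14.072153)+3/4·34.792438≈16.243821
n=7: y≈16.243821, sp=-3, e=sp−y≈-19.243821; I≈-9.954365, D=e−e_prev≈-30.315975; u=5/4·(-19.243821)+1/4·(-9.954365)+3/4·(-30.315975)≈-49.280349; next y=7/10·16.243821+3/4·(-49.280349)≈-25.589587

0 5 11.250 0.000
1 5 -10.234 8.438
2 5 18.200 -1.770
3 5 -19.670 12.411
4 5 30.684 -6.064
5 5 -36.279 18.768
6 -3 34.792 -14.072
7 -3 -49.280 16.244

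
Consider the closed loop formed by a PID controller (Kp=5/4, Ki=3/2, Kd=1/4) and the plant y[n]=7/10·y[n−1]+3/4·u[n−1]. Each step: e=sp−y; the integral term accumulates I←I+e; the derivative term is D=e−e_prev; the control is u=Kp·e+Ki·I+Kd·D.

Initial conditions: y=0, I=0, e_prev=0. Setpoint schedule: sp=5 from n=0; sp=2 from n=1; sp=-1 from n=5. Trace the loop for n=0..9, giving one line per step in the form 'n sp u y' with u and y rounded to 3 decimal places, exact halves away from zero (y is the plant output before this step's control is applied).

0 5 15.000 0.000
1 2 -21.500 11.250
2 2 26.688 -8.250
3 2 -30.284 14.241
4 2 37.934 -12.745
5 -1 -52.517 19.529
6 -1 61.247 -25.717
7 -1 -73.940 27.933
8 -1 87.577 -35.902
9 -1 -105.390 40.552

(exact arithmetic carried between steps; '≈' marks a value shown rounded to 6 d.p. or computed from one; I and e_prev carry over from the previous line; the table rounds u and y to 3 d.p., halves away from zero)
n=0: y=0, sp=5, e=sp−y=5; I=5, D=e−e_prev=5; u=5/4·5+3/2·5+1/4·5=15; next y=7/10·0+3/4·15=11.25
n=1: y=11.25, sp=2, e=sp−y=-9.25; I=-4.25, D=e−e_prev=-14.25; u=5/4·(-9.25)+3/2·(-4.25)+1/4·(-14.25)=-21.5; next y=7/10·11.25+3/4·(-21.5)=-8.25
n=2: y=-8.25, sp=2, e=sp−y=10.25; I=6, D=e−e_prev=19.5; u=5/4·10.25+3/2·6+1/4·19.5=26.6875; next y=7/10·(-8.25)+3/4·26.6875=14.240625
n=3: y=14.240625, sp=2, e=sp−y=-12.240625; I=-6.240625, D=e−e_prev=-22.490625; u=5/4·(-12.240625)+3/2·(-6.240625)+1/4·(-22.490625)=-30.284375; next y=7/10·14.240625+3/4·(-30.284375)≈-12.744844
n=4: y≈-12.744844, sp=2, e=sp−y≈14.744844; I≈8.504219, D=e−e_prev≈26.985469; u=5/4·14.744844+3/2·8.504219+1/4·26.985469≈37.93375; next y=7/10·(-12.744844)+3/4·37.93375≈19.528922
n=5: y≈19.528922, sp=-1, e=sp−y≈-20.528922; I≈-12.024703, D=e−e_prev≈-35.273766; u=5/4·(-20.528922)+3/2·(-12.024703)+1/4·(-35.273766)≈-52.516648; next y=7/10·19.528922+3/4·(-52.516648)≈-25.717241
n=6: y≈-25.717241, sp=-1, e=sp−y≈24.717241; I≈12.692538, D=e−e_prev≈45.246163; u=5/4·24.717241+3/2·12.692538+1/4·45.246163≈61.246899; next y=7/10·(-25.717241)+3/4·61.246899≈27.933105
n=7: y≈27.933105, sp=-1, e=sp−y≈-28.933105; I≈-16.240568, D=e−e_prev≈-53.650346; u=5/4·(-28.933105)+3/2·(-16.240568)+1/4·(-53.650346)≈-73.939820; next y=7/10·27.933105+3/4·(-73.939820)≈-35.901691
n=8: y≈-35.901691, sp=-1, e=sp−y≈34.901691; I≈18.661123, D=e−e_prev≈63.834796; u=5/4·34.901691+3/2·18.661123+1/4·63.834796≈87.577498; next y=7/10·(-35.901691)+3/4·87.577498≈40.551940
n=9: y≈40.551940, sp=-1, e=sp−y≈-41.551940; I≈-22.890816, D=e−e_prev≈-76.453631; u=5/4·(-41.551940)+3/2·(-22.890816)+1/4·(-76.453631)≈-105.389557; next y=7/10·40.551940+3/4·(-105.389557)≈-50.655810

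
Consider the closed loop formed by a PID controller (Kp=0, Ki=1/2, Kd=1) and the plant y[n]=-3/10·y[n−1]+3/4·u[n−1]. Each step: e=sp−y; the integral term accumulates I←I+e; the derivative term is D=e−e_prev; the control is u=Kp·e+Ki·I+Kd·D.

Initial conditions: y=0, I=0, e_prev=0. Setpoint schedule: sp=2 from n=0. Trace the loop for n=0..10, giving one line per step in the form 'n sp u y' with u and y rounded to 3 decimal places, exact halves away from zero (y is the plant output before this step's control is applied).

(exact arithmetic carried between steps; '≈' marks a value shown rounded to 6 d.p. or computed from one; I and e_prev carry over from the previous line; the table rounds u and y to 3 d.p., halves away from zero)
n=0: y=0, sp=2, e=sp−y=2; I=2, D=e−e_prev=2; u=0·2+1/2·2+1·2=3; next y=-3/10·0+3/4·3=2.25
n=1: y=2.25, sp=2, e=sp−y=-0.25; I=1.75, D=e−e_prev=-2.25; u=0·(-0.25)+1/2·1.75+1·(-2.25)=-1.375; next y=-3/10·2.25+3/4·(-1.375)=-1.70625
n=2: y=-1.70625, sp=2, e=sp−y=3.70625; I=5.45625, D=e−e_prev=3.95625; u=0·3.70625+1/2·5.45625+1·3.95625=6.684375; next y=-3/10·(-1.70625)+3/4·6.684375≈5.525156
n=3: y≈5.525156, sp=2, e=sp−y≈-3.525156; I≈1.931094, D=e−e_prev≈-7.231406; u=0·(-3.525156)+1/2·1.931094+1·(-7.231406)≈-6.265859; next y=-3/10·5.525156+3/4·(-6.265859)≈-6.356941
n=4: y≈-6.356941, sp=2, e=sp−y≈8.356941; I≈10.288035, D=e−e_prev≈11.882098; u=0·8.356941+1/2·10.288035+1·11.882098≈17.026115; next y=-3/10·(-6.356941)+3/4·17.026115≈14.676669
n=5: y≈14.676669, sp=2, e=sp−y≈-12.676669; I≈-2.388634, D=e−e_prev≈-21.033610; u=0·(-12.676669)+1/2·(-2.388634)+1·(-21.033610)≈-22.227927; next y=-3/10·14.676669+3/4·(-22.227927)≈-21.073946
n=6: y≈-21.073946, sp=2, e=sp−y≈23.073946; I≈20.685312, D=e−e_prev≈35.750615; u=0·23.073946+1/2·20.685312+1·35.750615≈46.093271; next y=-3/10·(-21.073946)+3/4·46.093271≈40.892137
n=7: y≈40.892137, sp=2, e=sp−y≈-38.892137; I≈-18.206825, D=e−e_prev≈-61.966083; u=0·(-38.892137)+1/2·(-18.206825)+1·(-61.966083)≈-71.069495; next y=-3/10·40.892137+3/4·(-71.069495)≈-65.569763
n=8: y≈-65.569763, sp=2, e=sp−y≈67.569763; I≈49.362938, D=e−e_prev≈106.461900; u=0·67.569763+1/2·49.362938+1·106.461900≈131.143369; next y=-3/10·(-65.569763)+3/4·131.143369≈118.028455
n=9: y≈118.028455, sp=2, e=sp−y≈-116.028455; I≈-66.665517, D=e−e_prev≈-183.598218; u=0·(-116.028455)+1/2·(-66.665517)+1·(-183.598218)≈-216.930977; next y=-3/10·118.028455+3/4·(-216.930977)≈-198.106769
n=10: y≈-198.106769, sp=2, e=sp−y≈200.106769; I≈133.441252, D=e−e_prev≈316.135224; u=0·200.106769+1/2·133.441252+1·316.135224≈382.855850; next y=-3/10·(-198.106769)+3/4·382.855850≈346.573918

0 2 3.000 0.000
1 2 -1.375 2.250
2 2 6.684 -1.706
3 2 -6.266 5.525
4 2 17.026 -6.357
5 2 -22.228 14.677
6 2 46.093 -21.074
7 2 -71.069 40.892
8 2 131.143 -65.570
9 2 -216.931 118.028
10 2 382.856 -198.107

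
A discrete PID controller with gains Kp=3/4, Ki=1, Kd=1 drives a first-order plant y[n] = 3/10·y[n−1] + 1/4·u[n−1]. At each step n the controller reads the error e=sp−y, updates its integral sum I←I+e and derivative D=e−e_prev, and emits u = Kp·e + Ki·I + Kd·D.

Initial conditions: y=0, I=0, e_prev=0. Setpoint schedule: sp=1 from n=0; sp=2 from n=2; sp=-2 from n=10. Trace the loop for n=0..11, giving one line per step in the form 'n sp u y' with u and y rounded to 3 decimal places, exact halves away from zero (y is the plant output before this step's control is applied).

0 1 2.750 0.000
1 1 0.859 0.688
2 2 5.342 0.421
3 2 2.792 1.462
4 2 5.266 1.137
5 2 4.372 1.657
6 2 5.420 1.590
7 2 5.097 1.832
8 2 5.529 1.824
9 2 5.407 1.930
10 -2 -5.420 1.931
11 -2 2.093 -0.776

(exact arithmetic carried between steps; '≈' marks a value shown rounded to 6 d.p. or computed from one; I and e_prev carry over from the previous line; the table rounds u and y to 3 d.p., halves away from zero)
n=0: y=0, sp=1, e=sp−y=1; I=1, D=e−e_prev=1; u=3/4·1+1·1+1·1=2.75; next y=3/10·0+1/4·2.75=0.6875
n=1: y=0.6875, sp=1, e=sp−y=0.3125; I=1.3125, D=e−e_prev=-0.6875; u=3/4·0.3125+1·1.3125+1·(-0.6875)=0.859375; next y=3/10·0.6875+1/4·0.859375≈0.421094
n=2: y≈0.421094, sp=2, e=sp−y≈1.578906; I≈2.891406, D=e−e_prev≈1.266406; u=3/4·1.578906+1·2.891406+1·1.266406≈5.341992; next y=3/10·0.421094+1/4·5.341992≈1.461826
n=3: y≈1.461826, sp=2, e=sp−y≈0.538174; I≈3.429580, D=e−e_prev≈-1.040732; u=3/4·0.538174+1·3.429580+1·(-1.040732)≈2.792478; next y=3/10·1.461826+1/4·2.792478≈1.136667
n=4: y≈1.136667, sp=2, e=sp−y≈0.863333; I≈4.292913, D=e−e_prev≈0.325159; u=3/4·0.863333+1·4.292913+1·0.325159≈5.265571; next y=3/10·1.136667+1/4·5.265571≈1.657393
n=5: y≈1.657393, sp=2, e=sp−y≈0.342607; I≈4.635520, D=e−e_prev≈-0.520726; u=3/4·0.342607+1·4.635520+1·(-0.520726)≈4.371749; next y=3/10·1.657393+1/4·4.371749≈1.590155
n=6: y≈1.590155, sp=2, e=sp−y≈0.409845; I≈5.045365, D=e−e_prev≈0.067238; u=3/4·0.409845+1·5.045365+1·0.067238≈5.419986; next y=3/10·1.590155+1/4·5.419986≈1.832043
n=7: y≈1.832043, sp=2, e=sp−y≈0.167957; I≈5.213321, D=e−e_prev≈-0.241888; u=3/4·0.167957+1·5.213321+1·(-0.241888)≈5.097401; next y=3/10·1.832043+1/4·5.097401≈1.823963
n=8: y≈1.823963, sp=2, e=sp−y≈0.176037; I≈5.389358, D=e−e_prev≈0.008080; u=3/4·0.176037+1·5.389358+1·0.008080≈5.529466; next y=3/10·1.823963+1/4·5.529466≈1.929555
n=9: y≈1.929555, sp=2, e=sp−y≈0.070445; I≈5.459803, D=e−e_prev≈-0.105592; u=3/4·0.070445+1·5.459803+1·(-0.105592)≈5.407044; next y=3/10·1.929555+1/4·5.407044≈1.930628
n=10: y≈1.930628, sp=-2, e=sp−y≈-3.930628; I≈1.529175, D=e−e_prev≈-4.001072; u=3/4·(-3.930628)+1·1.529175+1·(-4.001072)≈-5.419868; next y=3/10·1.930628+1/4·(-5.419868)≈-0.775779
n=11: y≈-0.775779, sp=-2, e=sp−y≈-1.224221; I≈0.304954, D=e−e_prev≈2.706406; u=3/4·(-1.224221)+1·0.304954+1·2.706406≈2.093194; next y=3/10·(-0.775779)+1/4·2.093194≈0.290565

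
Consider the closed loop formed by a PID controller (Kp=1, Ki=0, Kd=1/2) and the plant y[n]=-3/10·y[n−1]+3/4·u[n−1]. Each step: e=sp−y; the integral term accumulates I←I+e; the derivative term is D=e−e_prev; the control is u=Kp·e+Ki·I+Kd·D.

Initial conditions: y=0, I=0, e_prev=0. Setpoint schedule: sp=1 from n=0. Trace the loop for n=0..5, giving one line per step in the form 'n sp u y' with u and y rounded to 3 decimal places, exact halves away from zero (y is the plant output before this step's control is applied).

(exact arithmetic carried between steps; '≈' marks a value shown rounded to 6 d.p. or computed from one; I and e_prev carry over from the previous line; the table rounds u and y to 3 d.p., halves away from zero)
n=0: y=0, sp=1, e=sp−y=1; I=1, D=e−e_prev=1; u=1·1+0·1+1/2·1=1.5; next y=-3/10·0+3/4·1.5=1.125
n=1: y=1.125, sp=1, e=sp−y=-0.125; I=0.875, D=e−e_prev=-1.125; u=1·(-0.125)+0·0.875+1/2·(-1.125)=-0.6875; next y=-3/10·1.125+3/4·(-0.6875)=-0.853125
n=2: y=-0.853125, sp=1, e=sp−y=1.853125; I=2.728125, D=e−e_prev=1.978125; u=1·1.853125+0·2.728125+1/2·1.978125≈2.842188; next y=-3/10·(-0.853125)+3/4·2.842188≈2.387578
n=3: y≈2.387578, sp=1, e=sp−y≈-1.387578; I≈1.340547, D=e−e_prev≈-3.240703; u=1·(-1.387578)+0·1.340547+1/2·(-3.240703)≈-3.007930; next y=-3/10·2.387578+3/4·(-3.007930)≈-2.972221
n=4: y≈-2.972221, sp=1, e=sp−y≈3.972221; I≈5.312768, D=e−e_prev≈5.359799; u=1·3.972221+0·5.312768+1/2·5.359799≈6.652120; next y=-3/10·(-2.972221)+3/4·6.652120≈5.880756
n=5: y≈5.880756, sp=1, e=sp−y≈-4.880756; I≈0.432011, D=e−e_prev≈-8.852977; u=1·(-4.880756)+0·0.432011+1/2·(-8.852977)≈-9.307245; next y=-3/10·5.880756+3/4·(-9.307245)≈-8.744660

0 1 1.500 0.000
1 1 -0.688 1.125
2 1 2.842 -0.853
3 1 -3.008 2.388
4 1 6.652 -2.972
5 1 -9.307 5.881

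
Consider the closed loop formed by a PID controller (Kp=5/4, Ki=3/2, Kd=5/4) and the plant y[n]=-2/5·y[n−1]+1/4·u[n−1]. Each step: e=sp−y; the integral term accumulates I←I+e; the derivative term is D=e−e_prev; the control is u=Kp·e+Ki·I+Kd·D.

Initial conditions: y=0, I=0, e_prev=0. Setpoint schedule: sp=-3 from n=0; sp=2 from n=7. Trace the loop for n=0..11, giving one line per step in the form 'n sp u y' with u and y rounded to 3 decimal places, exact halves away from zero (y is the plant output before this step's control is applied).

(exact arithmetic carried between steps; '≈' marks a value shown rounded to 6 d.p. or computed from one; I and e_prev carry over from the previous line; the table rounds u and y to 3 d.p., halves away from zero)
n=0: y=0, sp=-3, e=sp−y=-3; I=-3, D=e−e_prev=-3; u=5/4·(-3)+3/2·(-3)+5/4·(-3)=-12; next y=-2/5·0+1/4·(-12)=-3
n=1: y=-3, sp=-3, e=sp−y=0; I=-3, D=e−e_prev=3; u=5/4·0+3/2·(-3)+5/4·3=-0.75; next y=-2/5·(-3)+1/4·(-0.75)=1.0125
n=2: y=1.0125, sp=-3, e=sp−y=-4.0125; I=-7.0125, D=e−e_prev=-4.0125; u=5/4·(-4.0125)+3/2·(-7.0125)+5/4·(-4.0125)=-20.55; next y=-2/5·1.0125+1/4·(-20.55)=-5.5425
n=3: y=-5.5425, sp=-3, e=sp−y=2.5425; I=-4.47, D=e−e_prev=6.555; u=5/4·2.5425+3/2·(-4.47)+5/4·6.555=4.666875; next y=-2/5·(-5.5425)+1/4·4.666875≈3.383719
n=4: y≈3.383719, sp=-3, e=sp−y≈-6.383719; I≈-10.853719, D=e−e_prev≈-8.926219; u=5/4·(-6.383719)+3/2·(-10.853719)+5/4·(-8.926219)≈-35.418; next y=-2/5·3.383719+1/4·(-35.418)≈-10.207988
n=5: y≈-10.207988, sp=-3, e=sp−y≈7.207988; I≈-3.645731, D=e−e_prev≈13.591706; u=5/4·7.207988+3/2·(-3.645731)+5/4·13.591706≈20.531020; next y=-2/5·(-10.207988)+1/4·20.531020≈9.215950
n=6: y≈9.215950, sp=-3, e=sp−y≈-12.215950; I≈-15.861681, D=e−e_prev≈-19.423938; u=5/4·(-12.215950)+3/2·(-15.861681)+5/4·(-19.423938)≈-63.342382; next y=-2/5·9.215950+1/4·(-63.342382)≈-19.521975
n=7: y≈-19.521975, sp=2, e=sp−y≈21.521975; I≈5.660294, D=e−e_prev≈33.737926; u=5/4·21.521975+3/2·5.660294+5/4·33.737926≈77.565317; next y=-2/5·(-19.521975)+1/4·77.565317≈27.200119
n=8: y≈27.200119, sp=2, e=sp−y≈-25.200119; I≈-19.539825, D=e−e_prev≈-46.722095; u=5/4·(-25.200119)+3/2·(-19.539825)+5/4·(-46.722095)≈-119.212506; next y=-2/5·27.200119+1/4·(-119.212506)≈-40.683174
n=9: y≈-40.683174, sp=2, e=sp−y≈42.683174; I≈23.143349, D=e−e_prev≈67.883294; u=5/4·42.683174+3/2·23.143349+5/4·67.883294≈172.923109; next y=-2/5·(-40.683174)+1/4·172.923109≈59.504047
n=10: y≈59.504047, sp=2, e=sp−y≈-57.504047; I≈-34.360698, D=e−e_prev≈-100.187221; u=5/4·(-57.504047)+3/2·(-34.360698)+5/4·(-100.187221)≈-248.655132; next y=-2/5·59.504047+1/4·(-248.655132)≈-85.965402
n=11: y≈-85.965402, sp=2, e=sp−y≈87.965402; I≈53.604704, D=e−e_prev≈145.469449; u=5/4·87.965402+3/2·53.604704+5/4·145.469449≈372.200619; next y=-2/5·(-85.965402)+1/4·372.200619≈127.436315

0 -3 -12.000 0.000
1 -3 -0.750 -3.000
2 -3 -20.550 1.013
3 -3 4.667 -5.543
4 -3 -35.418 3.384
5 -3 20.531 -10.208
6 -3 -63.342 9.216
7 2 77.565 -19.522
8 2 -119.213 27.200
9 2 172.923 -40.683
10 2 -248.655 59.504
11 2 372.201 -85.965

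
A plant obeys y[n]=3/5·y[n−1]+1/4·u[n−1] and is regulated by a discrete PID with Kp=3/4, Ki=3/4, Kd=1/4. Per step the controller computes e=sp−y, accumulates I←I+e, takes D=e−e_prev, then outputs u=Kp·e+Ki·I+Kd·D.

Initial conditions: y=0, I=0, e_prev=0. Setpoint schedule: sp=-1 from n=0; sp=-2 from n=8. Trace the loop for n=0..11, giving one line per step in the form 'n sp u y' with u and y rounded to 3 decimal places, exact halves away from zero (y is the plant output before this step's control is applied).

(exact arithmetic carried between steps; '≈' marks a value shown rounded to 6 d.p. or computed from one; I and e_prev carry over from the previous line; the table rounds u and y to 3 d.p., halves away from zero)
n=0: y=0, sp=-1, e=sp−y=-1; I=-1, D=e−e_prev=-1; u=3/4·(-1)+3/4·(-1)+1/4·(-1)=-1.75; next y=3/5·0+1/4·(-1.75)=-0.4375
n=1: y=-0.4375, sp=-1, e=sp−y=-0.5625; I=-1.5625, D=e−e_prev=0.4375; u=3/4·(-0.5625)+3/4·(-1.5625)+1/4·0.4375=-1.484375; next y=3/5·(-0.4375)+1/4·(-1.484375)≈-0.633594
n=2: y≈-0.633594, sp=-1, e=sp−y≈-0.366406; I≈-1.928906, D=e−e_prev≈0.196094; u=3/4·(-0.366406)+3/4·(-1.928906)+1/4·0.196094≈-1.672461; next y=3/5·(-0.633594)+1/4·(-1.672461)≈-0.798271
n=3: y≈-0.798271, sp=-1, e=sp−y≈-0.201729; I≈-2.130635, D=e−e_prev≈0.164678; u=3/4·(-0.201729)+3/4·(-2.130635)+1/4·0.164678≈-1.708103; next y=3/5·(-0.798271)+1/4·(-1.708103)≈-0.905989
n=4: y≈-0.905989, sp=-1, e=sp−y≈-0.094011; I≈-2.224646, D=e−e_prev≈0.107717; u=3/4·(-0.094011)+3/4·(-2.224646)+1/4·0.107717≈-1.712064; next y=3/5·(-0.905989)+1/4·(-1.712064)≈-0.971609
n=5: y≈-0.971609, sp=-1, e=sp−y≈-0.028391; I≈-2.253037, D=e−e_prev≈0.065620; u=3/4·(-0.028391)+3/4·(-2.253037)+1/4·0.065620≈-1.694666; next y=3/5·(-0.971609)+1/4·(-1.694666)≈-1.006632
n=6: y≈-1.006632, sp=-1, e=sp−y≈0.006632; I≈-2.246405, D=e−e_prev≈0.035023; u=3/4·0.006632+3/4·(-2.246405)+1/4·0.035023≈-1.671074; next y=3/5·(-1.006632)+1/4·(-1.671074)≈-1.021748
n=7: y≈-1.021748, sp=-1, e=sp−y≈0.021748; I≈-2.224657, D=e−e_prev≈0.015116; u=3/4·0.021748+3/4·(-2.224657)+1/4·0.015116≈-1.648403; next y=3/5·(-1.021748)+1/4·(-1.648403)≈-1.025149
n=8: y≈-1.025149, sp=-2, e=sp−y≈-0.974851; I≈-3.199508, D=e−e_prev≈-0.996598; u=3/4·(-0.974851)+3/4·(-3.199508)+1/4·(-0.996598)≈-3.379918; next y=3/5·(-1.025149)+1/4·(-3.379918)≈-1.460069
n=9: y≈-1.460069, sp=-2, e=sp−y≈-0.539931; I≈-3.739439, D=e−e_prev≈0.434920; u=3/4·(-0.539931)+3/4·(-3.739439)+1/4·0.434920≈-3.100797; next y=3/5·(-1.460069)+1/4·(-3.100797)≈-1.651241
n=10: y≈-1.651241, sp=-2, e=sp−y≈-0.348759; I≈-4.088198, D=e−e_prev≈0.191172; u=3/4·(-0.348759)+3/4·(-4.088198)+1/4·0.191172≈-3.279925; next y=3/5·(-1.651241)+1/4·(-3.279925)≈-1.810726
n=11: y≈-1.810726, sp=-2, e=sp−y≈-0.189274; I≈-4.277472, D=e−e_prev≈0.159485; u=3/4·(-0.189274)+3/4·(-4.277472)+1/4·0.159485≈-3.310189; next y=3/5·(-1.810726)+1/4·(-3.310189)≈-1.913983

0 -1 -1.750 0.000
1 -1 -1.484 -0.438
2 -1 -1.672 -0.634
3 -1 -1.708 -0.798
4 -1 -1.712 -0.906
5 -1 -1.695 -0.972
6 -1 -1.671 -1.007
7 -1 -1.648 -1.022
8 -2 -3.380 -1.025
9 -2 -3.101 -1.460
10 -2 -3.280 -1.651
11 -2 -3.310 -1.811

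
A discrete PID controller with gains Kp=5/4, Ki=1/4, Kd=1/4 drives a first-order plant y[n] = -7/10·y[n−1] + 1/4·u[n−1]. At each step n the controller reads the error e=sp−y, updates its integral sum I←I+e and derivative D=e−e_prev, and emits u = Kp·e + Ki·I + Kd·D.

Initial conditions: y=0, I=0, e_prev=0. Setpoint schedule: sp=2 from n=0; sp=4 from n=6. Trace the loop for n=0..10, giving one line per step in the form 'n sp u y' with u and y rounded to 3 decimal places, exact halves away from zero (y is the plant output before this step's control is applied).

(exact arithmetic carried between steps; '≈' marks a value shown rounded to 6 d.p. or computed from one; I and e_prev carry over from the previous line; the table rounds u and y to 3 d.p., halves away from zero)
n=0: y=0, sp=2, e=sp−y=2; I=2, D=e−e_prev=2; u=5/4·2+1/4·2+1/4·2=3.5; next y=-7/10·0+1/4·3.5=0.875
n=1: y=0.875, sp=2, e=sp−y=1.125; I=3.125, D=e−e_prev=-0.875; u=5/4·1.125+1/4·3.125+1/4·(-0.875)=1.96875; next y=-7/10·0.875+1/4·1.96875≈-0.120313
n=2: y≈-0.120313, sp=2, e=sp−y≈2.120313; I≈5.245313, D=e−e_prev≈0.995313; u=5/4·2.120313+1/4·5.245313+1/4·0.995313≈4.210547; next y=-7/10·(-0.120313)+1/4·4.210547≈1.136855
n=3: y≈1.136855, sp=2, e=sp−y≈0.863145; I≈6.108457, D=e−e_prev≈-1.257168; u=5/4·0.863145+1/4·6.108457+1/4·(-1.257168)≈2.291753; next y=-7/10·1.136855+1/4·2.291753≈-0.222861
n=4: y≈-0.222861, sp=2, e=sp−y≈2.222861; I≈8.331318, D=e−e_prev≈1.359716; u=5/4·2.222861+1/4·8.331318+1/4·1.359716≈5.201334; next y=-7/10·(-0.222861)+1/4·5.201334≈1.456336
n=5: y≈1.456336, sp=2, e=sp−y≈0.543664; I≈8.874982, D=e−e_prev≈-1.679197; u=5/4·0.543664+1/4·8.874982+1/4·(-1.679197)≈2.478526; next y=-7/10·1.456336+1/4·2.478526≈-0.399804
n=6: y≈-0.399804, sp=4, e=sp−y≈4.399804; I≈13.274785, D=e−e_prev≈3.856140; u=5/4·4.399804+1/4·13.274785+1/4·3.856140≈9.782486; next y=-7/10·(-0.399804)+1/4·9.782486≈2.725484
n=7: y≈2.725484, sp=4, e=sp−y≈1.274516; I≈14.549301, D=e−e_prev≈-3.125288; u=5/4·1.274516+1/4·14.549301+1/4·(-3.125288)≈4.449149; next y=-7/10·2.725484+1/4·4.449149≈-0.795552
n=8: y≈-0.795552, sp=4, e=sp−y≈4.795552; I≈19.344853, D=e−e_prev≈3.521036; u=5/4·4.795552+1/4·19.344853+1/4·3.521036≈11.710912; next y=-7/10·(-0.795552)+1/4·11.710912≈3.484614
n=9: y≈3.484614, sp=4, e=sp−y≈0.515386; I≈19.860239, D=e−e_prev≈-4.280166; u=5/4·0.515386+1/4·19.860239+1/4·(-4.280166)≈4.539251; next y=-7/10·3.484614+1/4·4.539251≈-1.304417
n=10: y≈-1.304417, sp=4, e=sp−y≈5.304417; I≈25.164656, D=e−e_prev≈4.789031; u=5/4·5.304417+1/4·25.164656+1/4·4.789031≈14.118943; next y=-7/10·(-1.304417)+1/4·14.118943≈4.442828

0 2 3.500 0.000
1 2 1.969 0.875
2 2 4.211 -0.120
3 2 2.292 1.137
4 2 5.201 -0.223
5 2 2.479 1.456
6 4 9.782 -0.400
7 4 4.449 2.725
8 4 11.711 -0.796
9 4 4.539 3.485
10 4 14.119 -1.304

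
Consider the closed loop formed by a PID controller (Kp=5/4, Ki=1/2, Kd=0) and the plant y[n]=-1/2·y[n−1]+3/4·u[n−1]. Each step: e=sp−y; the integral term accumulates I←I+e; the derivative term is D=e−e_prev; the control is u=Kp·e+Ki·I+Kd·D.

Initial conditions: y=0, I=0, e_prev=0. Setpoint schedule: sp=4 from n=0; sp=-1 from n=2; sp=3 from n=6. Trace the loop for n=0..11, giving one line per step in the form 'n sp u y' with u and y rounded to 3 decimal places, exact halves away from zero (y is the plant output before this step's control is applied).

(exact arithmetic carried between steps; '≈' marks a value shown rounded to 6 d.p. or computed from one; I and e_prev carry over from the previous line; the table rounds u and y to 3 d.p., halves away from zero)
n=0: y=0, sp=4, e=sp−y=4; I=4, D=e−e_prev=4; u=5/4·4+1/2·4+0·4=7; next y=-1/2·0+3/4·7=5.25
n=1: y=5.25, sp=4, e=sp−y=-1.25; I=2.75, D=e−e_prev=-5.25; u=5/4·(-1.25)+1/2·2.75+0·(-5.25)=-0.1875; next y=-1/2·5.25+3/4·(-0.1875)=-2.765625
n=2: y=-2.765625, sp=-1, e=sp−y=1.765625; I=4.515625, D=e−e_prev=3.015625; u=5/4·1.765625+1/2·4.515625+0·3.015625≈4.464844; next y=-1/2·(-2.765625)+3/4·4.464844≈4.731445
n=3: y≈4.731445, sp=-1, e=sp−y≈-5.731445; I≈-1.215820, D=e−e_prev≈-7.497070; u=5/4·(-5.731445)+1/2·(-1.215820)+0·(-7.497070)≈-7.772217; next y=-1/2·4.731445+3/4·(-7.772217)≈-8.194885
n=4: y≈-8.194885, sp=-1, e=sp−y≈7.194885; I≈5.979065, D=e−e_prev≈12.926331; u=5/4·7.194885+1/2·5.979065+0·12.926331≈11.983139; next y=-1/2·(-8.194885)+3/4·11.983139≈13.084797
n=5: y≈13.084797, sp=-1, e=sp−y≈-14.084797; I≈-8.105732, D=e−e_prev≈-21.279682; u=5/4·(-14.084797)+1/2·(-8.105732)+0·(-21.279682)≈-21.658862; next y=-1/2·13.084797+3/4·(-21.658862)≈-22.786545
n=6: y≈-22.786545, sp=3, e=sp−y≈25.786545; I≈17.680813, D=e−e_prev≈39.871342; u=5/4·25.786545+1/2·17.680813+0·39.871342≈41.073588; next y=-1/2·(-22.786545)+3/4·41.073588≈42.198463
n=7: y≈42.198463, sp=3, e=sp−y≈-39.198463; I≈-21.517650, D=e−e_prev≈-64.985008; u=5/4·(-39.198463)+1/2·(-21.517650)+0·(-64.985008)≈-59.756904; next y=-1/2·42.198463+3/4·(-59.756904)≈-65.916910
n=8: y≈-65.916910, sp=3, e=sp−y≈68.916910; I≈47.399260, D=e−e_prev≈108.115373; u=5/4·68.916910+1/2·47.399260+0·108.115373≈109.845767; next y=-1/2·(-65.916910)+3/4·109.845767≈115.342781
n=9: y≈115.342781, sp=3, e=sp−y≈-112.342781; I≈-64.943521, D=e−e_prev≈-181.259691; u=5/4·(-112.342781)+1/2·(-64.943521)+0·(-181.259691)≈-172.900236; next y=-1/2·115.342781+3/4·(-172.900236)≈-187.346567
n=10: y≈-187.346567, sp=3, e=sp−y≈190.346567; I≈125.403046, D=e−e_prev≈302.689348; u=5/4·190.346567+1/2·125.403046+0·302.689348≈300.634732; next y=-1/2·(-187.346567)+3/4·300.634732≈319.149333
n=11: y≈319.149333, sp=3, e=sp−y≈-316.149333; I≈-190.746286, D=e−e_prev≈-506.495900; u=5/4·(-316.149333)+1/2·(-190.746286)+0·(-506.495900)≈-490.559809; next y=-1/2·319.149333+3/4·(-490.559809)≈-527.494523

0 4 7.000 0.000
1 4 -0.188 5.250
2 -1 4.465 -2.766
3 -1 -7.772 4.731
4 -1 11.983 -8.195
5 -1 -21.659 13.085
6 3 41.074 -22.787
7 3 -59.757 42.198
8 3 109.846 -65.917
9 3 -172.900 115.343
10 3 300.635 -187.347
11 3 -490.560 319.149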